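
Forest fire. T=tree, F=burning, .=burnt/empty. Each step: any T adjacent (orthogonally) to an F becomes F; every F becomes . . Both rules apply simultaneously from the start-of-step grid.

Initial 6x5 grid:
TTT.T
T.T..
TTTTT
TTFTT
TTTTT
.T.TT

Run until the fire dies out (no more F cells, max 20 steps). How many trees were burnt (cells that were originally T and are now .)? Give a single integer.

Answer: 22

Derivation:
Step 1: +4 fires, +1 burnt (F count now 4)
Step 2: +7 fires, +4 burnt (F count now 7)
Step 3: +7 fires, +7 burnt (F count now 7)
Step 4: +3 fires, +7 burnt (F count now 3)
Step 5: +1 fires, +3 burnt (F count now 1)
Step 6: +0 fires, +1 burnt (F count now 0)
Fire out after step 6
Initially T: 23, now '.': 29
Total burnt (originally-T cells now '.'): 22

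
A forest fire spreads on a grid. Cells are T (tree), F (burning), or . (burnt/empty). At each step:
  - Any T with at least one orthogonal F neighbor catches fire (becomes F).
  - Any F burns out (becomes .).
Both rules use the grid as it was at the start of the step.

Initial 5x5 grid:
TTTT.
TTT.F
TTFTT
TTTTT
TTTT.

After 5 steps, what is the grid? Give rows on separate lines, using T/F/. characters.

Step 1: 5 trees catch fire, 2 burn out
  TTTT.
  TTF..
  TF.FF
  TTFTT
  TTTT.
Step 2: 7 trees catch fire, 5 burn out
  TTFT.
  TF...
  F....
  TF.FF
  TTFT.
Step 3: 6 trees catch fire, 7 burn out
  TF.F.
  F....
  .....
  F....
  TF.F.
Step 4: 2 trees catch fire, 6 burn out
  F....
  .....
  .....
  .....
  F....
Step 5: 0 trees catch fire, 2 burn out
  .....
  .....
  .....
  .....
  .....

.....
.....
.....
.....
.....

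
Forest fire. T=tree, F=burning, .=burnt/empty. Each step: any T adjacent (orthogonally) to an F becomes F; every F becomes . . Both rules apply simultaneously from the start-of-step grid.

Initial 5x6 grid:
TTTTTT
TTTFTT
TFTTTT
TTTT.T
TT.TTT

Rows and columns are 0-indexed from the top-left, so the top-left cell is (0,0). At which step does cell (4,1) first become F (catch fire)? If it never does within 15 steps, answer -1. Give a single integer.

Step 1: cell (4,1)='T' (+8 fires, +2 burnt)
Step 2: cell (4,1)='F' (+10 fires, +8 burnt)
  -> target ignites at step 2
Step 3: cell (4,1)='.' (+5 fires, +10 burnt)
Step 4: cell (4,1)='.' (+2 fires, +5 burnt)
Step 5: cell (4,1)='.' (+1 fires, +2 burnt)
Step 6: cell (4,1)='.' (+0 fires, +1 burnt)
  fire out at step 6

2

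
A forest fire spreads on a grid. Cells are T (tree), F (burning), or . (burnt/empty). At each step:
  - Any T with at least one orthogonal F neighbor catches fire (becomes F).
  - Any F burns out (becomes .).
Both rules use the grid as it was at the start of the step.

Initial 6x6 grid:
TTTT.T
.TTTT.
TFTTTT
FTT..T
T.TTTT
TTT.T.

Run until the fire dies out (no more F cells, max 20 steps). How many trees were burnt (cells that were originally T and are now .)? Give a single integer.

Step 1: +5 fires, +2 burnt (F count now 5)
Step 2: +5 fires, +5 burnt (F count now 5)
Step 3: +6 fires, +5 burnt (F count now 6)
Step 4: +5 fires, +6 burnt (F count now 5)
Step 5: +2 fires, +5 burnt (F count now 2)
Step 6: +2 fires, +2 burnt (F count now 2)
Step 7: +0 fires, +2 burnt (F count now 0)
Fire out after step 7
Initially T: 26, now '.': 35
Total burnt (originally-T cells now '.'): 25

Answer: 25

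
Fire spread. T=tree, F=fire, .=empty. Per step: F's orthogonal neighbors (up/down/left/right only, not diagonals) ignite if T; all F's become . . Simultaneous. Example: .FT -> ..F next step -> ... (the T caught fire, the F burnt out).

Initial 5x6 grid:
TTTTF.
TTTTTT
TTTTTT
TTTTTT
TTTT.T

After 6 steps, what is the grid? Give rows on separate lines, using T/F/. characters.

Step 1: 2 trees catch fire, 1 burn out
  TTTF..
  TTTTFT
  TTTTTT
  TTTTTT
  TTTT.T
Step 2: 4 trees catch fire, 2 burn out
  TTF...
  TTTF.F
  TTTTFT
  TTTTTT
  TTTT.T
Step 3: 5 trees catch fire, 4 burn out
  TF....
  TTF...
  TTTF.F
  TTTTFT
  TTTT.T
Step 4: 5 trees catch fire, 5 burn out
  F.....
  TF....
  TTF...
  TTTF.F
  TTTT.T
Step 5: 5 trees catch fire, 5 burn out
  ......
  F.....
  TF....
  TTF...
  TTTF.F
Step 6: 3 trees catch fire, 5 burn out
  ......
  ......
  F.....
  TF....
  TTF...

......
......
F.....
TF....
TTF...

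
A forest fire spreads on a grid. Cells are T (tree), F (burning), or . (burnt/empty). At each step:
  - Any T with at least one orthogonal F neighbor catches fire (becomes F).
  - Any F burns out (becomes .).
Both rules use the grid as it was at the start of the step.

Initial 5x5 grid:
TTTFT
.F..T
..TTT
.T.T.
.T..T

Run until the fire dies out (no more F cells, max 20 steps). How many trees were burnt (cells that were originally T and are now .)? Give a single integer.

Step 1: +3 fires, +2 burnt (F count now 3)
Step 2: +2 fires, +3 burnt (F count now 2)
Step 3: +1 fires, +2 burnt (F count now 1)
Step 4: +1 fires, +1 burnt (F count now 1)
Step 5: +2 fires, +1 burnt (F count now 2)
Step 6: +0 fires, +2 burnt (F count now 0)
Fire out after step 6
Initially T: 12, now '.': 22
Total burnt (originally-T cells now '.'): 9

Answer: 9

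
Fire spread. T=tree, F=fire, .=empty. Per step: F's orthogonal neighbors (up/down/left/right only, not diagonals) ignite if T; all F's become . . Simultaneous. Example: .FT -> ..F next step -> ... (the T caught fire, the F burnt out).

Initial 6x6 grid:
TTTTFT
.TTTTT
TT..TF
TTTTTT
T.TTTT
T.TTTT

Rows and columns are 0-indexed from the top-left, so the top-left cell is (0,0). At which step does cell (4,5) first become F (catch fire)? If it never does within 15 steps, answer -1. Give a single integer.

Step 1: cell (4,5)='T' (+6 fires, +2 burnt)
Step 2: cell (4,5)='F' (+4 fires, +6 burnt)
  -> target ignites at step 2
Step 3: cell (4,5)='.' (+5 fires, +4 burnt)
Step 4: cell (4,5)='.' (+5 fires, +5 burnt)
Step 5: cell (4,5)='.' (+4 fires, +5 burnt)
Step 6: cell (4,5)='.' (+3 fires, +4 burnt)
Step 7: cell (4,5)='.' (+1 fires, +3 burnt)
Step 8: cell (4,5)='.' (+1 fires, +1 burnt)
Step 9: cell (4,5)='.' (+0 fires, +1 burnt)
  fire out at step 9

2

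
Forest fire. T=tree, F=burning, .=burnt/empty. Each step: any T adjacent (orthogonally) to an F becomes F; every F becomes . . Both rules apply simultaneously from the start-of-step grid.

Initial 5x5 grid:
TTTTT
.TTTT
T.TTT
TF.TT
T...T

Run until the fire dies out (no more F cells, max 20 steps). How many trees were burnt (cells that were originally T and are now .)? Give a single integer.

Step 1: +1 fires, +1 burnt (F count now 1)
Step 2: +2 fires, +1 burnt (F count now 2)
Step 3: +0 fires, +2 burnt (F count now 0)
Fire out after step 3
Initially T: 18, now '.': 10
Total burnt (originally-T cells now '.'): 3

Answer: 3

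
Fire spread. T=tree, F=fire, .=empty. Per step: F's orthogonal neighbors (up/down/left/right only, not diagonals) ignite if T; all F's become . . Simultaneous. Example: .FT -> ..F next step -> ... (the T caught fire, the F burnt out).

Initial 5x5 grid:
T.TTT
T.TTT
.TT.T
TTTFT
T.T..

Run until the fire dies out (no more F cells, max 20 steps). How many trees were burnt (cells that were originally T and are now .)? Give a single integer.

Answer: 15

Derivation:
Step 1: +2 fires, +1 burnt (F count now 2)
Step 2: +4 fires, +2 burnt (F count now 4)
Step 3: +4 fires, +4 burnt (F count now 4)
Step 4: +4 fires, +4 burnt (F count now 4)
Step 5: +1 fires, +4 burnt (F count now 1)
Step 6: +0 fires, +1 burnt (F count now 0)
Fire out after step 6
Initially T: 17, now '.': 23
Total burnt (originally-T cells now '.'): 15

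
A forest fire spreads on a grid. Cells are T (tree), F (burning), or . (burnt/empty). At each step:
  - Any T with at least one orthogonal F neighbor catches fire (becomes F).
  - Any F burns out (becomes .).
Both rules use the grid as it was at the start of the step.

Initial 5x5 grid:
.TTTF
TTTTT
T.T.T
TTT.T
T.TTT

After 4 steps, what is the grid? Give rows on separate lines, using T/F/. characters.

Step 1: 2 trees catch fire, 1 burn out
  .TTF.
  TTTTF
  T.T.T
  TTT.T
  T.TTT
Step 2: 3 trees catch fire, 2 burn out
  .TF..
  TTTF.
  T.T.F
  TTT.T
  T.TTT
Step 3: 3 trees catch fire, 3 burn out
  .F...
  TTF..
  T.T..
  TTT.F
  T.TTT
Step 4: 3 trees catch fire, 3 burn out
  .....
  TF...
  T.F..
  TTT..
  T.TTF

.....
TF...
T.F..
TTT..
T.TTF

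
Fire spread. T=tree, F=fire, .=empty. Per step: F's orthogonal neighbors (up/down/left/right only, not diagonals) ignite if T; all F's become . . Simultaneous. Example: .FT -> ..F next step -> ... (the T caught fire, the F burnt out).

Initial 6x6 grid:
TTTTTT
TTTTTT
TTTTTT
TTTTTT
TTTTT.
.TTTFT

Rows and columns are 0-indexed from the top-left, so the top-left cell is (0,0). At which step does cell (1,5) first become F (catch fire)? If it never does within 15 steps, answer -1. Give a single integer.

Step 1: cell (1,5)='T' (+3 fires, +1 burnt)
Step 2: cell (1,5)='T' (+3 fires, +3 burnt)
Step 3: cell (1,5)='T' (+5 fires, +3 burnt)
Step 4: cell (1,5)='T' (+5 fires, +5 burnt)
Step 5: cell (1,5)='F' (+6 fires, +5 burnt)
  -> target ignites at step 5
Step 6: cell (1,5)='.' (+5 fires, +6 burnt)
Step 7: cell (1,5)='.' (+3 fires, +5 burnt)
Step 8: cell (1,5)='.' (+2 fires, +3 burnt)
Step 9: cell (1,5)='.' (+1 fires, +2 burnt)
Step 10: cell (1,5)='.' (+0 fires, +1 burnt)
  fire out at step 10

5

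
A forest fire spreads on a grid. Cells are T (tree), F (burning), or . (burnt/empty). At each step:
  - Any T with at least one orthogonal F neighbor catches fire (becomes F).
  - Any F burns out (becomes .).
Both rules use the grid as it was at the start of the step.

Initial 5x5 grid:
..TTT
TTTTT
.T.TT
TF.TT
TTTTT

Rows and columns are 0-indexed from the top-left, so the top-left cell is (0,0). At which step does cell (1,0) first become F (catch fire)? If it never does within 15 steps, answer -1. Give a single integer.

Step 1: cell (1,0)='T' (+3 fires, +1 burnt)
Step 2: cell (1,0)='T' (+3 fires, +3 burnt)
Step 3: cell (1,0)='F' (+3 fires, +3 burnt)
  -> target ignites at step 3
Step 4: cell (1,0)='.' (+4 fires, +3 burnt)
Step 5: cell (1,0)='.' (+4 fires, +4 burnt)
Step 6: cell (1,0)='.' (+2 fires, +4 burnt)
Step 7: cell (1,0)='.' (+0 fires, +2 burnt)
  fire out at step 7

3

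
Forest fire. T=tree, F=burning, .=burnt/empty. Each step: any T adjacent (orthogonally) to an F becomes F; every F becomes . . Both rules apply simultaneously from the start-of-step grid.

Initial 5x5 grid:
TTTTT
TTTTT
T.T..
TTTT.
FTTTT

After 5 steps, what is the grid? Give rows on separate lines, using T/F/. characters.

Step 1: 2 trees catch fire, 1 burn out
  TTTTT
  TTTTT
  T.T..
  FTTT.
  .FTTT
Step 2: 3 trees catch fire, 2 burn out
  TTTTT
  TTTTT
  F.T..
  .FTT.
  ..FTT
Step 3: 3 trees catch fire, 3 burn out
  TTTTT
  FTTTT
  ..T..
  ..FT.
  ...FT
Step 4: 5 trees catch fire, 3 burn out
  FTTTT
  .FTTT
  ..F..
  ...F.
  ....F
Step 5: 2 trees catch fire, 5 burn out
  .FTTT
  ..FTT
  .....
  .....
  .....

.FTTT
..FTT
.....
.....
.....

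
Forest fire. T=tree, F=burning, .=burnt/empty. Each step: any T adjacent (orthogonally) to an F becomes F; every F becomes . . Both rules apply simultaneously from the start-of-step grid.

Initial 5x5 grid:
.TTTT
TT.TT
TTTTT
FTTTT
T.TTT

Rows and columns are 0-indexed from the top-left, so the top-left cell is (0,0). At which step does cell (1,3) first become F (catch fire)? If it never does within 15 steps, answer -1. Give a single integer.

Step 1: cell (1,3)='T' (+3 fires, +1 burnt)
Step 2: cell (1,3)='T' (+3 fires, +3 burnt)
Step 3: cell (1,3)='T' (+4 fires, +3 burnt)
Step 4: cell (1,3)='T' (+4 fires, +4 burnt)
Step 5: cell (1,3)='F' (+4 fires, +4 burnt)
  -> target ignites at step 5
Step 6: cell (1,3)='.' (+2 fires, +4 burnt)
Step 7: cell (1,3)='.' (+1 fires, +2 burnt)
Step 8: cell (1,3)='.' (+0 fires, +1 burnt)
  fire out at step 8

5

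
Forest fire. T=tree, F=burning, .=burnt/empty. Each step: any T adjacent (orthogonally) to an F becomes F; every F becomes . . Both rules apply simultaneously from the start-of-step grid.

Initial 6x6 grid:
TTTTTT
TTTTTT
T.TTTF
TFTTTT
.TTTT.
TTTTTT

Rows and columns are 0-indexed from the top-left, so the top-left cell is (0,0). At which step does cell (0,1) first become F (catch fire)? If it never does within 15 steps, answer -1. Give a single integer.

Step 1: cell (0,1)='T' (+6 fires, +2 burnt)
Step 2: cell (0,1)='T' (+9 fires, +6 burnt)
Step 3: cell (0,1)='T' (+8 fires, +9 burnt)
Step 4: cell (0,1)='T' (+6 fires, +8 burnt)
Step 5: cell (0,1)='F' (+2 fires, +6 burnt)
  -> target ignites at step 5
Step 6: cell (0,1)='.' (+0 fires, +2 burnt)
  fire out at step 6

5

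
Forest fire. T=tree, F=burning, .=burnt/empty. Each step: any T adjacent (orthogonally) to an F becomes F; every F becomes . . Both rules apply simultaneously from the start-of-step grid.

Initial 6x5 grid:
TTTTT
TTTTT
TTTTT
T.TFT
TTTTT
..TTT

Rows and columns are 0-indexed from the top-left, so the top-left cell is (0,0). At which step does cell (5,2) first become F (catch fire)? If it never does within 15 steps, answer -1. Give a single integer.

Step 1: cell (5,2)='T' (+4 fires, +1 burnt)
Step 2: cell (5,2)='T' (+6 fires, +4 burnt)
Step 3: cell (5,2)='F' (+7 fires, +6 burnt)
  -> target ignites at step 3
Step 4: cell (5,2)='.' (+5 fires, +7 burnt)
Step 5: cell (5,2)='.' (+3 fires, +5 burnt)
Step 6: cell (5,2)='.' (+1 fires, +3 burnt)
Step 7: cell (5,2)='.' (+0 fires, +1 burnt)
  fire out at step 7

3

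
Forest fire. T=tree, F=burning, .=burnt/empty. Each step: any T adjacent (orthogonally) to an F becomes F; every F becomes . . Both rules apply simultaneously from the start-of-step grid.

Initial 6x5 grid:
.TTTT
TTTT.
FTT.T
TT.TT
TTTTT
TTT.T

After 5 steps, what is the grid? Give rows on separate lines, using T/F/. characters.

Step 1: 3 trees catch fire, 1 burn out
  .TTTT
  FTTT.
  .FT.T
  FT.TT
  TTTTT
  TTT.T
Step 2: 4 trees catch fire, 3 burn out
  .TTTT
  .FTT.
  ..F.T
  .F.TT
  FTTTT
  TTT.T
Step 3: 4 trees catch fire, 4 burn out
  .FTTT
  ..FT.
  ....T
  ...TT
  .FTTT
  FTT.T
Step 4: 4 trees catch fire, 4 burn out
  ..FTT
  ...F.
  ....T
  ...TT
  ..FTT
  .FT.T
Step 5: 3 trees catch fire, 4 burn out
  ...FT
  .....
  ....T
  ...TT
  ...FT
  ..F.T

...FT
.....
....T
...TT
...FT
..F.T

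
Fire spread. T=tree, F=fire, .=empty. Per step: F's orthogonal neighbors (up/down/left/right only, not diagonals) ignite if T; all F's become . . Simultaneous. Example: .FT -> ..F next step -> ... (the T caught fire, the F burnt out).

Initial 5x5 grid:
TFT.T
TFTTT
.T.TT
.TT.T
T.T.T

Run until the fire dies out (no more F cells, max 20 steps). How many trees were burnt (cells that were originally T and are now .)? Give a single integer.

Answer: 15

Derivation:
Step 1: +5 fires, +2 burnt (F count now 5)
Step 2: +2 fires, +5 burnt (F count now 2)
Step 3: +3 fires, +2 burnt (F count now 3)
Step 4: +3 fires, +3 burnt (F count now 3)
Step 5: +1 fires, +3 burnt (F count now 1)
Step 6: +1 fires, +1 burnt (F count now 1)
Step 7: +0 fires, +1 burnt (F count now 0)
Fire out after step 7
Initially T: 16, now '.': 24
Total burnt (originally-T cells now '.'): 15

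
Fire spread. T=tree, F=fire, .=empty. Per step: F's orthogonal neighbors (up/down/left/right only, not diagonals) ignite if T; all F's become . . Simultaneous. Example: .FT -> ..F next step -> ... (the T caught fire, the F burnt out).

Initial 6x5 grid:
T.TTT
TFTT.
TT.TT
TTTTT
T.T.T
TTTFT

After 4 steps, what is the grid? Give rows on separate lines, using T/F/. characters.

Step 1: 5 trees catch fire, 2 burn out
  T.TTT
  F.FT.
  TF.TT
  TTTTT
  T.T.T
  TTF.F
Step 2: 8 trees catch fire, 5 burn out
  F.FTT
  ...F.
  F..TT
  TFTTT
  T.F.F
  TF...
Step 3: 6 trees catch fire, 8 burn out
  ...FT
  .....
  ...FT
  F.FTF
  T....
  F....
Step 4: 4 trees catch fire, 6 burn out
  ....F
  .....
  ....F
  ...F.
  F....
  .....

....F
.....
....F
...F.
F....
.....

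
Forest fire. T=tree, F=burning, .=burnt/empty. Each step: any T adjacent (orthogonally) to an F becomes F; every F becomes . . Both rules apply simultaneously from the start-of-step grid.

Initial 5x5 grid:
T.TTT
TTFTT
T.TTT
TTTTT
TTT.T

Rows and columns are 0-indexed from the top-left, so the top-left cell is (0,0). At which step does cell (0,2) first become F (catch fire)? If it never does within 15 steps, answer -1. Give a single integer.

Step 1: cell (0,2)='F' (+4 fires, +1 burnt)
  -> target ignites at step 1
Step 2: cell (0,2)='.' (+5 fires, +4 burnt)
Step 3: cell (0,2)='.' (+7 fires, +5 burnt)
Step 4: cell (0,2)='.' (+3 fires, +7 burnt)
Step 5: cell (0,2)='.' (+2 fires, +3 burnt)
Step 6: cell (0,2)='.' (+0 fires, +2 burnt)
  fire out at step 6

1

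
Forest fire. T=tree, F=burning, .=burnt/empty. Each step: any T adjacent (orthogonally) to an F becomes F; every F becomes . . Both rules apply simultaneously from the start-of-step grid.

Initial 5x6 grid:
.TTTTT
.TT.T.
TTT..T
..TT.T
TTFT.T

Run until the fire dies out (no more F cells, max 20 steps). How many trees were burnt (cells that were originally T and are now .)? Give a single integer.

Answer: 16

Derivation:
Step 1: +3 fires, +1 burnt (F count now 3)
Step 2: +3 fires, +3 burnt (F count now 3)
Step 3: +2 fires, +3 burnt (F count now 2)
Step 4: +3 fires, +2 burnt (F count now 3)
Step 5: +2 fires, +3 burnt (F count now 2)
Step 6: +1 fires, +2 burnt (F count now 1)
Step 7: +2 fires, +1 burnt (F count now 2)
Step 8: +0 fires, +2 burnt (F count now 0)
Fire out after step 8
Initially T: 19, now '.': 27
Total burnt (originally-T cells now '.'): 16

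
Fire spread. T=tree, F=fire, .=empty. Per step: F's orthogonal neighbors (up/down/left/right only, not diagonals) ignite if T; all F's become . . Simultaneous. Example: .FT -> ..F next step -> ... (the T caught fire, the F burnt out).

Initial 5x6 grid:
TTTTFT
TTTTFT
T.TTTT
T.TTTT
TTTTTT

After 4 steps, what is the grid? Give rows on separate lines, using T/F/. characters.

Step 1: 5 trees catch fire, 2 burn out
  TTTF.F
  TTTF.F
  T.TTFT
  T.TTTT
  TTTTTT
Step 2: 5 trees catch fire, 5 burn out
  TTF...
  TTF...
  T.TF.F
  T.TTFT
  TTTTTT
Step 3: 6 trees catch fire, 5 burn out
  TF....
  TF....
  T.F...
  T.TF.F
  TTTTFT
Step 4: 5 trees catch fire, 6 burn out
  F.....
  F.....
  T.....
  T.F...
  TTTF.F

F.....
F.....
T.....
T.F...
TTTF.F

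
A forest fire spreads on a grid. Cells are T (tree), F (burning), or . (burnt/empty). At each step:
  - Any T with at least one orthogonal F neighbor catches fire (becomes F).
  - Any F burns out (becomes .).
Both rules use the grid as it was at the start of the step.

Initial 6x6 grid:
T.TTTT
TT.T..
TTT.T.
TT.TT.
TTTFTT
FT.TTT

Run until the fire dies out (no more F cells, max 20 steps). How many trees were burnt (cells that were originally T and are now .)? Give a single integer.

Step 1: +6 fires, +2 burnt (F count now 6)
Step 2: +5 fires, +6 burnt (F count now 5)
Step 3: +4 fires, +5 burnt (F count now 4)
Step 4: +2 fires, +4 burnt (F count now 2)
Step 5: +3 fires, +2 burnt (F count now 3)
Step 6: +0 fires, +3 burnt (F count now 0)
Fire out after step 6
Initially T: 25, now '.': 31
Total burnt (originally-T cells now '.'): 20

Answer: 20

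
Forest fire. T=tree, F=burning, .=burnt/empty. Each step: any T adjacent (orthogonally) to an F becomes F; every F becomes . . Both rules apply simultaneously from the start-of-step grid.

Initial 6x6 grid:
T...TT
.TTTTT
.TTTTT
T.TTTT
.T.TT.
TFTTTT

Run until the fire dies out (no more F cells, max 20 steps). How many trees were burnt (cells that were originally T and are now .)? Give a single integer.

Answer: 24

Derivation:
Step 1: +3 fires, +1 burnt (F count now 3)
Step 2: +1 fires, +3 burnt (F count now 1)
Step 3: +2 fires, +1 burnt (F count now 2)
Step 4: +3 fires, +2 burnt (F count now 3)
Step 5: +3 fires, +3 burnt (F count now 3)
Step 6: +4 fires, +3 burnt (F count now 4)
Step 7: +4 fires, +4 burnt (F count now 4)
Step 8: +3 fires, +4 burnt (F count now 3)
Step 9: +1 fires, +3 burnt (F count now 1)
Step 10: +0 fires, +1 burnt (F count now 0)
Fire out after step 10
Initially T: 26, now '.': 34
Total burnt (originally-T cells now '.'): 24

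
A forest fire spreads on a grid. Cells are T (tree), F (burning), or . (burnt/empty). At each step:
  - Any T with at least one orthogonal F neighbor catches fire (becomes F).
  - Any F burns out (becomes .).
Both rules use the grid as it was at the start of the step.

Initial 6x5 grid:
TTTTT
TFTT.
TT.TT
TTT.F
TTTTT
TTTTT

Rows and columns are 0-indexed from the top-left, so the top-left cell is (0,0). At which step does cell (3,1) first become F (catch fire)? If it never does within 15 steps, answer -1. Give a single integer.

Step 1: cell (3,1)='T' (+6 fires, +2 burnt)
Step 2: cell (3,1)='F' (+8 fires, +6 burnt)
  -> target ignites at step 2
Step 3: cell (3,1)='.' (+6 fires, +8 burnt)
Step 4: cell (3,1)='.' (+4 fires, +6 burnt)
Step 5: cell (3,1)='.' (+1 fires, +4 burnt)
Step 6: cell (3,1)='.' (+0 fires, +1 burnt)
  fire out at step 6

2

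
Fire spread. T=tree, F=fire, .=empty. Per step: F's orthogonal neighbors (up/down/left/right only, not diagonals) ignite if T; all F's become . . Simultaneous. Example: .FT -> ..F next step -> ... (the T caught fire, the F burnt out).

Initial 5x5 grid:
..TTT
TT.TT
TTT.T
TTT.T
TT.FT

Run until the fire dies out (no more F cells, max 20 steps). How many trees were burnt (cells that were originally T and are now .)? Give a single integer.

Answer: 8

Derivation:
Step 1: +1 fires, +1 burnt (F count now 1)
Step 2: +1 fires, +1 burnt (F count now 1)
Step 3: +1 fires, +1 burnt (F count now 1)
Step 4: +1 fires, +1 burnt (F count now 1)
Step 5: +2 fires, +1 burnt (F count now 2)
Step 6: +1 fires, +2 burnt (F count now 1)
Step 7: +1 fires, +1 burnt (F count now 1)
Step 8: +0 fires, +1 burnt (F count now 0)
Fire out after step 8
Initially T: 18, now '.': 15
Total burnt (originally-T cells now '.'): 8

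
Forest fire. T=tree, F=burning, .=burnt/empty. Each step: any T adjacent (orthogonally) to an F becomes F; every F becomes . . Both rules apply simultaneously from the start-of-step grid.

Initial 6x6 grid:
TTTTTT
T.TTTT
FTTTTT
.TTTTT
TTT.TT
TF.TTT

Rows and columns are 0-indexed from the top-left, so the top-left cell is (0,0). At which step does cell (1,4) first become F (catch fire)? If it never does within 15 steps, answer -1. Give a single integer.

Step 1: cell (1,4)='T' (+4 fires, +2 burnt)
Step 2: cell (1,4)='T' (+5 fires, +4 burnt)
Step 3: cell (1,4)='T' (+4 fires, +5 burnt)
Step 4: cell (1,4)='T' (+4 fires, +4 burnt)
Step 5: cell (1,4)='F' (+4 fires, +4 burnt)
  -> target ignites at step 5
Step 6: cell (1,4)='.' (+4 fires, +4 burnt)
Step 7: cell (1,4)='.' (+3 fires, +4 burnt)
Step 8: cell (1,4)='.' (+2 fires, +3 burnt)
Step 9: cell (1,4)='.' (+0 fires, +2 burnt)
  fire out at step 9

5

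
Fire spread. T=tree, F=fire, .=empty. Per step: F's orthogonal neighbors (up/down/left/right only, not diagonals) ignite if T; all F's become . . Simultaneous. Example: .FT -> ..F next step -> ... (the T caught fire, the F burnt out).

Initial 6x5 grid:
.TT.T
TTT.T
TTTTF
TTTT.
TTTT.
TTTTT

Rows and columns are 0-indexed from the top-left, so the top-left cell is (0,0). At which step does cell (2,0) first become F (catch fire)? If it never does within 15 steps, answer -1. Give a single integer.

Step 1: cell (2,0)='T' (+2 fires, +1 burnt)
Step 2: cell (2,0)='T' (+3 fires, +2 burnt)
Step 3: cell (2,0)='T' (+4 fires, +3 burnt)
Step 4: cell (2,0)='F' (+6 fires, +4 burnt)
  -> target ignites at step 4
Step 5: cell (2,0)='.' (+6 fires, +6 burnt)
Step 6: cell (2,0)='.' (+2 fires, +6 burnt)
Step 7: cell (2,0)='.' (+1 fires, +2 burnt)
Step 8: cell (2,0)='.' (+0 fires, +1 burnt)
  fire out at step 8

4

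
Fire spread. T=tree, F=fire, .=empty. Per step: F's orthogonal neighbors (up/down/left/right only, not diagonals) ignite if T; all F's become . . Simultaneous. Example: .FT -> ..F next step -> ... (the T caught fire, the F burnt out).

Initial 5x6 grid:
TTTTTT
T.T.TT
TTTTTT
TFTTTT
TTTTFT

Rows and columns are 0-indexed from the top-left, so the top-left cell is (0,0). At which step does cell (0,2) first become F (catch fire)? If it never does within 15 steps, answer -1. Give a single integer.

Step 1: cell (0,2)='T' (+7 fires, +2 burnt)
Step 2: cell (0,2)='T' (+7 fires, +7 burnt)
Step 3: cell (0,2)='T' (+5 fires, +7 burnt)
Step 4: cell (0,2)='F' (+4 fires, +5 burnt)
  -> target ignites at step 4
Step 5: cell (0,2)='.' (+3 fires, +4 burnt)
Step 6: cell (0,2)='.' (+0 fires, +3 burnt)
  fire out at step 6

4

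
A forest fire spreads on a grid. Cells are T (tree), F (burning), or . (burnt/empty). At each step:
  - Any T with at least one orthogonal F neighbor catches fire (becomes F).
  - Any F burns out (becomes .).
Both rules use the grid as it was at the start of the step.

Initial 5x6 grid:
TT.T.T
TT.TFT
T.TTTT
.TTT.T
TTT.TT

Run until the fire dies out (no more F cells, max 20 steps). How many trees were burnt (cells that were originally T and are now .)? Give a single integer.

Step 1: +3 fires, +1 burnt (F count now 3)
Step 2: +4 fires, +3 burnt (F count now 4)
Step 3: +3 fires, +4 burnt (F count now 3)
Step 4: +2 fires, +3 burnt (F count now 2)
Step 5: +3 fires, +2 burnt (F count now 3)
Step 6: +1 fires, +3 burnt (F count now 1)
Step 7: +1 fires, +1 burnt (F count now 1)
Step 8: +0 fires, +1 burnt (F count now 0)
Fire out after step 8
Initially T: 22, now '.': 25
Total burnt (originally-T cells now '.'): 17

Answer: 17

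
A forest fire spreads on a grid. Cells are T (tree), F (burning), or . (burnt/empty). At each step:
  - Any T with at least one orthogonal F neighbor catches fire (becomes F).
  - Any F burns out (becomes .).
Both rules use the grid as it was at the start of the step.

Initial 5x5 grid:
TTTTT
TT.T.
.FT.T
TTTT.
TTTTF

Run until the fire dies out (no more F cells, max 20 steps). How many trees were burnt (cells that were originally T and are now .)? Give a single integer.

Step 1: +4 fires, +2 burnt (F count now 4)
Step 2: +7 fires, +4 burnt (F count now 7)
Step 3: +3 fires, +7 burnt (F count now 3)
Step 4: +1 fires, +3 burnt (F count now 1)
Step 5: +2 fires, +1 burnt (F count now 2)
Step 6: +0 fires, +2 burnt (F count now 0)
Fire out after step 6
Initially T: 18, now '.': 24
Total burnt (originally-T cells now '.'): 17

Answer: 17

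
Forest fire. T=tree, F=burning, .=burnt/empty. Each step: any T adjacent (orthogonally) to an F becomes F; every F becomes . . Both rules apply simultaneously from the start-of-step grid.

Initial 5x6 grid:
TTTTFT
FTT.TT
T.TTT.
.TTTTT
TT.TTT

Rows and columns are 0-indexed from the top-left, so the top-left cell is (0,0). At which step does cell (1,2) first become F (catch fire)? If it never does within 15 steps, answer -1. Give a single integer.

Step 1: cell (1,2)='T' (+6 fires, +2 burnt)
Step 2: cell (1,2)='F' (+5 fires, +6 burnt)
  -> target ignites at step 2
Step 3: cell (1,2)='.' (+3 fires, +5 burnt)
Step 4: cell (1,2)='.' (+4 fires, +3 burnt)
Step 5: cell (1,2)='.' (+3 fires, +4 burnt)
Step 6: cell (1,2)='.' (+1 fires, +3 burnt)
Step 7: cell (1,2)='.' (+1 fires, +1 burnt)
Step 8: cell (1,2)='.' (+0 fires, +1 burnt)
  fire out at step 8

2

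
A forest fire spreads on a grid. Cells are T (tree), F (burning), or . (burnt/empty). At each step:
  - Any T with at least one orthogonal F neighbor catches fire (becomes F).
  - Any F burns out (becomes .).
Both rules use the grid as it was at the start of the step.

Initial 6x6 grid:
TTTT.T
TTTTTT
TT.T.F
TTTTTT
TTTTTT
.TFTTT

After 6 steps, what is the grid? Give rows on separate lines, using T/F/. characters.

Step 1: 5 trees catch fire, 2 burn out
  TTTT.T
  TTTTTF
  TT.T..
  TTTTTF
  TTFTTT
  .F.FTT
Step 2: 8 trees catch fire, 5 burn out
  TTTT.F
  TTTTF.
  TT.T..
  TTFTF.
  TF.FTF
  ....FT
Step 3: 6 trees catch fire, 8 burn out
  TTTT..
  TTTF..
  TT.T..
  TF.F..
  F...F.
  .....F
Step 4: 5 trees catch fire, 6 burn out
  TTTF..
  TTF...
  TF.F..
  F.....
  ......
  ......
Step 5: 3 trees catch fire, 5 burn out
  TTF...
  TF....
  F.....
  ......
  ......
  ......
Step 6: 2 trees catch fire, 3 burn out
  TF....
  F.....
  ......
  ......
  ......
  ......

TF....
F.....
......
......
......
......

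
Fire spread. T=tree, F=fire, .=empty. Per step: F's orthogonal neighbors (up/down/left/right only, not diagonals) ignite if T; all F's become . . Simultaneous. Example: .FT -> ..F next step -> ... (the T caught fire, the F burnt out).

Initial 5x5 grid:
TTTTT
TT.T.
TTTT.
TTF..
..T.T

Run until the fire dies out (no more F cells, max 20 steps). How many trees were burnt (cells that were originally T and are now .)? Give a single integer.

Step 1: +3 fires, +1 burnt (F count now 3)
Step 2: +3 fires, +3 burnt (F count now 3)
Step 3: +3 fires, +3 burnt (F count now 3)
Step 4: +3 fires, +3 burnt (F count now 3)
Step 5: +3 fires, +3 burnt (F count now 3)
Step 6: +0 fires, +3 burnt (F count now 0)
Fire out after step 6
Initially T: 16, now '.': 24
Total burnt (originally-T cells now '.'): 15

Answer: 15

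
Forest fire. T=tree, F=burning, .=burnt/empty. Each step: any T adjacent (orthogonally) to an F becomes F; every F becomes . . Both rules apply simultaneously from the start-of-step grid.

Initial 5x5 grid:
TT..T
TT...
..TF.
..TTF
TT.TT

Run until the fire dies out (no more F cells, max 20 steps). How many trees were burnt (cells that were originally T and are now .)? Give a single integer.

Answer: 5

Derivation:
Step 1: +3 fires, +2 burnt (F count now 3)
Step 2: +2 fires, +3 burnt (F count now 2)
Step 3: +0 fires, +2 burnt (F count now 0)
Fire out after step 3
Initially T: 12, now '.': 18
Total burnt (originally-T cells now '.'): 5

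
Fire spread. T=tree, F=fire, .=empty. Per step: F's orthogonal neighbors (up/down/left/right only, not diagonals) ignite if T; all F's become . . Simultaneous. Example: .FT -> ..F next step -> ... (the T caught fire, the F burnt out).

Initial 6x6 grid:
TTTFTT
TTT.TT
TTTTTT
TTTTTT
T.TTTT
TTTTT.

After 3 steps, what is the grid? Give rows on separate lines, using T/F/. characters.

Step 1: 2 trees catch fire, 1 burn out
  TTF.FT
  TTT.TT
  TTTTTT
  TTTTTT
  T.TTTT
  TTTTT.
Step 2: 4 trees catch fire, 2 burn out
  TF...F
  TTF.FT
  TTTTTT
  TTTTTT
  T.TTTT
  TTTTT.
Step 3: 5 trees catch fire, 4 burn out
  F.....
  TF...F
  TTFTFT
  TTTTTT
  T.TTTT
  TTTTT.

F.....
TF...F
TTFTFT
TTTTTT
T.TTTT
TTTTT.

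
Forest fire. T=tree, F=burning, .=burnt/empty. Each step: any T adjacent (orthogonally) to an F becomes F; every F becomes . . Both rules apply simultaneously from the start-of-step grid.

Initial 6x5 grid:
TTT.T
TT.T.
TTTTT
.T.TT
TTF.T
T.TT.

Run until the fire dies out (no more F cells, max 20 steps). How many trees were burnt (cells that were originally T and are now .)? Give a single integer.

Step 1: +2 fires, +1 burnt (F count now 2)
Step 2: +3 fires, +2 burnt (F count now 3)
Step 3: +2 fires, +3 burnt (F count now 2)
Step 4: +3 fires, +2 burnt (F count now 3)
Step 5: +3 fires, +3 burnt (F count now 3)
Step 6: +5 fires, +3 burnt (F count now 5)
Step 7: +1 fires, +5 burnt (F count now 1)
Step 8: +1 fires, +1 burnt (F count now 1)
Step 9: +0 fires, +1 burnt (F count now 0)
Fire out after step 9
Initially T: 21, now '.': 29
Total burnt (originally-T cells now '.'): 20

Answer: 20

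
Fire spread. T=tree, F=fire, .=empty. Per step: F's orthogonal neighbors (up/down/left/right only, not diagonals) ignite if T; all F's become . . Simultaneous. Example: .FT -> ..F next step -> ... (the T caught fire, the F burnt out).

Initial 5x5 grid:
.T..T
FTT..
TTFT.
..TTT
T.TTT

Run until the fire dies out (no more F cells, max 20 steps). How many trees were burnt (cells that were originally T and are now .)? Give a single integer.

Answer: 12

Derivation:
Step 1: +6 fires, +2 burnt (F count now 6)
Step 2: +3 fires, +6 burnt (F count now 3)
Step 3: +2 fires, +3 burnt (F count now 2)
Step 4: +1 fires, +2 burnt (F count now 1)
Step 5: +0 fires, +1 burnt (F count now 0)
Fire out after step 5
Initially T: 14, now '.': 23
Total burnt (originally-T cells now '.'): 12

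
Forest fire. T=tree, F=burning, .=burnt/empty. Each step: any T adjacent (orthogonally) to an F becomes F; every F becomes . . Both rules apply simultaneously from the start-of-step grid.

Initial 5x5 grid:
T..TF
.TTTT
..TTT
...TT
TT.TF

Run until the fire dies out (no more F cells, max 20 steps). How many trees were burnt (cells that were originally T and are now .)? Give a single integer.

Answer: 11

Derivation:
Step 1: +4 fires, +2 burnt (F count now 4)
Step 2: +3 fires, +4 burnt (F count now 3)
Step 3: +2 fires, +3 burnt (F count now 2)
Step 4: +2 fires, +2 burnt (F count now 2)
Step 5: +0 fires, +2 burnt (F count now 0)
Fire out after step 5
Initially T: 14, now '.': 22
Total burnt (originally-T cells now '.'): 11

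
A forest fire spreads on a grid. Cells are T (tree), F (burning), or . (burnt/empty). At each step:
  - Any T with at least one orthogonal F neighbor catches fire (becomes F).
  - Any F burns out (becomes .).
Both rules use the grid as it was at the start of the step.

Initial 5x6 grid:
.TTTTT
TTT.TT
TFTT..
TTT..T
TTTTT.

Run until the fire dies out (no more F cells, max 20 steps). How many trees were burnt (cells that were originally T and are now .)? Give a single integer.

Step 1: +4 fires, +1 burnt (F count now 4)
Step 2: +7 fires, +4 burnt (F count now 7)
Step 3: +3 fires, +7 burnt (F count now 3)
Step 4: +2 fires, +3 burnt (F count now 2)
Step 5: +2 fires, +2 burnt (F count now 2)
Step 6: +2 fires, +2 burnt (F count now 2)
Step 7: +1 fires, +2 burnt (F count now 1)
Step 8: +0 fires, +1 burnt (F count now 0)
Fire out after step 8
Initially T: 22, now '.': 29
Total burnt (originally-T cells now '.'): 21

Answer: 21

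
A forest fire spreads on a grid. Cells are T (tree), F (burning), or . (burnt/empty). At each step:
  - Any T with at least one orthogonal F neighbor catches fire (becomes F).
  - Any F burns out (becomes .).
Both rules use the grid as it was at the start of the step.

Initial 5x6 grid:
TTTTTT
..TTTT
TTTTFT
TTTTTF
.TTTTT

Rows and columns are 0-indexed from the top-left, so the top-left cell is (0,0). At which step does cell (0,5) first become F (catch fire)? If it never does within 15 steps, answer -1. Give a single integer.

Step 1: cell (0,5)='T' (+5 fires, +2 burnt)
Step 2: cell (0,5)='T' (+6 fires, +5 burnt)
Step 3: cell (0,5)='F' (+6 fires, +6 burnt)
  -> target ignites at step 3
Step 4: cell (0,5)='.' (+4 fires, +6 burnt)
Step 5: cell (0,5)='.' (+3 fires, +4 burnt)
Step 6: cell (0,5)='.' (+1 fires, +3 burnt)
Step 7: cell (0,5)='.' (+0 fires, +1 burnt)
  fire out at step 7

3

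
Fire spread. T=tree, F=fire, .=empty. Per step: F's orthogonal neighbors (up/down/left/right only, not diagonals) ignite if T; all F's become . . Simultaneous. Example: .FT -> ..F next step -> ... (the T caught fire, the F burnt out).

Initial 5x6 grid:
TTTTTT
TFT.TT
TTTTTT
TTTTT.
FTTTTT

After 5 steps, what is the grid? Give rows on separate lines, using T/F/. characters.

Step 1: 6 trees catch fire, 2 burn out
  TFTTTT
  F.F.TT
  TFTTTT
  FTTTT.
  .FTTTT
Step 2: 6 trees catch fire, 6 burn out
  F.FTTT
  ....TT
  F.FTTT
  .FTTT.
  ..FTTT
Step 3: 4 trees catch fire, 6 burn out
  ...FTT
  ....TT
  ...FTT
  ..FTT.
  ...FTT
Step 4: 4 trees catch fire, 4 burn out
  ....FT
  ....TT
  ....FT
  ...FT.
  ....FT
Step 5: 5 trees catch fire, 4 burn out
  .....F
  ....FT
  .....F
  ....F.
  .....F

.....F
....FT
.....F
....F.
.....F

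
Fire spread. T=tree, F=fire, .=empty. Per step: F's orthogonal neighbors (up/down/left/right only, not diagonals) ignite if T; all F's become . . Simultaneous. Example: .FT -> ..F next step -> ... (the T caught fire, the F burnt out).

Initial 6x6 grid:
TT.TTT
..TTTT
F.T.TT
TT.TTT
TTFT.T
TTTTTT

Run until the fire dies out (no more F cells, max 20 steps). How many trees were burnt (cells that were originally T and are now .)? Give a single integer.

Step 1: +4 fires, +2 burnt (F count now 4)
Step 2: +5 fires, +4 burnt (F count now 5)
Step 3: +3 fires, +5 burnt (F count now 3)
Step 4: +3 fires, +3 burnt (F count now 3)
Step 5: +3 fires, +3 burnt (F count now 3)
Step 6: +3 fires, +3 burnt (F count now 3)
Step 7: +3 fires, +3 burnt (F count now 3)
Step 8: +1 fires, +3 burnt (F count now 1)
Step 9: +0 fires, +1 burnt (F count now 0)
Fire out after step 9
Initially T: 27, now '.': 34
Total burnt (originally-T cells now '.'): 25

Answer: 25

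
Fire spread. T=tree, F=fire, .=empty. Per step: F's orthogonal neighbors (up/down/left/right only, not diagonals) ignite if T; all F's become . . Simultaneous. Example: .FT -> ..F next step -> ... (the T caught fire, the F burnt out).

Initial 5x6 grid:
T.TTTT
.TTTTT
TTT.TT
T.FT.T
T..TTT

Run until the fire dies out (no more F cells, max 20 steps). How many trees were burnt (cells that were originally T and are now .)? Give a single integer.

Answer: 21

Derivation:
Step 1: +2 fires, +1 burnt (F count now 2)
Step 2: +3 fires, +2 burnt (F count now 3)
Step 3: +5 fires, +3 burnt (F count now 5)
Step 4: +4 fires, +5 burnt (F count now 4)
Step 5: +5 fires, +4 burnt (F count now 5)
Step 6: +2 fires, +5 burnt (F count now 2)
Step 7: +0 fires, +2 burnt (F count now 0)
Fire out after step 7
Initially T: 22, now '.': 29
Total burnt (originally-T cells now '.'): 21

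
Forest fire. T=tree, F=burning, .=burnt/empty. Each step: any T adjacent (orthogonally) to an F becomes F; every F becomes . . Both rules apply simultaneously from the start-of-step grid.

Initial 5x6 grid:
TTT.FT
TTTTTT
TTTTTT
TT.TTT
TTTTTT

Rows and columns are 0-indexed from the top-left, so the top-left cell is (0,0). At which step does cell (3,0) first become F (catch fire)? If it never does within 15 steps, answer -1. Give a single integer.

Step 1: cell (3,0)='T' (+2 fires, +1 burnt)
Step 2: cell (3,0)='T' (+3 fires, +2 burnt)
Step 3: cell (3,0)='T' (+4 fires, +3 burnt)
Step 4: cell (3,0)='T' (+6 fires, +4 burnt)
Step 5: cell (3,0)='T' (+5 fires, +6 burnt)
Step 6: cell (3,0)='T' (+4 fires, +5 burnt)
Step 7: cell (3,0)='F' (+2 fires, +4 burnt)
  -> target ignites at step 7
Step 8: cell (3,0)='.' (+1 fires, +2 burnt)
Step 9: cell (3,0)='.' (+0 fires, +1 burnt)
  fire out at step 9

7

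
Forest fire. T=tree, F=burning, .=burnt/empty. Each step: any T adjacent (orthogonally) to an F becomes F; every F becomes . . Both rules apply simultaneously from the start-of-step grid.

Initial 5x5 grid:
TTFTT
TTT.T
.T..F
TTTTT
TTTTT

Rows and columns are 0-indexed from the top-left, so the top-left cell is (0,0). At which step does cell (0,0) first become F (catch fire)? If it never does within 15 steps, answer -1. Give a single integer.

Step 1: cell (0,0)='T' (+5 fires, +2 burnt)
Step 2: cell (0,0)='F' (+5 fires, +5 burnt)
  -> target ignites at step 2
Step 3: cell (0,0)='.' (+4 fires, +5 burnt)
Step 4: cell (0,0)='.' (+2 fires, +4 burnt)
Step 5: cell (0,0)='.' (+2 fires, +2 burnt)
Step 6: cell (0,0)='.' (+1 fires, +2 burnt)
Step 7: cell (0,0)='.' (+0 fires, +1 burnt)
  fire out at step 7

2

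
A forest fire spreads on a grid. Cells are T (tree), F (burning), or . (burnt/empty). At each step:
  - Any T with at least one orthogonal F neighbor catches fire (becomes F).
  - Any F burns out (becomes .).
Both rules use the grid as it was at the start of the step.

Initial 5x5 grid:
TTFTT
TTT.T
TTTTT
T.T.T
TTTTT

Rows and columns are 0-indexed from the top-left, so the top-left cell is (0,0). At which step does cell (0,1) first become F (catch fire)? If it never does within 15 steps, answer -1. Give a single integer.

Step 1: cell (0,1)='F' (+3 fires, +1 burnt)
  -> target ignites at step 1
Step 2: cell (0,1)='.' (+4 fires, +3 burnt)
Step 3: cell (0,1)='.' (+5 fires, +4 burnt)
Step 4: cell (0,1)='.' (+3 fires, +5 burnt)
Step 5: cell (0,1)='.' (+4 fires, +3 burnt)
Step 6: cell (0,1)='.' (+2 fires, +4 burnt)
Step 7: cell (0,1)='.' (+0 fires, +2 burnt)
  fire out at step 7

1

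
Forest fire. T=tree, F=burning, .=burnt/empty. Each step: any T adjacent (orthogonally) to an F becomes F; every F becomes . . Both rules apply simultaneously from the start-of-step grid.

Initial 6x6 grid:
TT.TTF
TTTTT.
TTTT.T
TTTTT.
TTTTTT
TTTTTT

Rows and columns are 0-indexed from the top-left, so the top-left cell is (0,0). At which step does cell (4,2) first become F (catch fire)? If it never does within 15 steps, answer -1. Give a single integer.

Step 1: cell (4,2)='T' (+1 fires, +1 burnt)
Step 2: cell (4,2)='T' (+2 fires, +1 burnt)
Step 3: cell (4,2)='T' (+1 fires, +2 burnt)
Step 4: cell (4,2)='T' (+2 fires, +1 burnt)
Step 5: cell (4,2)='T' (+3 fires, +2 burnt)
Step 6: cell (4,2)='T' (+6 fires, +3 burnt)
Step 7: cell (4,2)='F' (+6 fires, +6 burnt)
  -> target ignites at step 7
Step 8: cell (4,2)='.' (+5 fires, +6 burnt)
Step 9: cell (4,2)='.' (+3 fires, +5 burnt)
Step 10: cell (4,2)='.' (+1 fires, +3 burnt)
Step 11: cell (4,2)='.' (+0 fires, +1 burnt)
  fire out at step 11

7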